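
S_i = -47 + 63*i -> [-47, 16, 79, 142, 205]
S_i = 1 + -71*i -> [1, -70, -141, -212, -283]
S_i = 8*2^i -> [8, 16, 32, 64, 128]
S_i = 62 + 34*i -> [62, 96, 130, 164, 198]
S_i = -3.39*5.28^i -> [-3.39, -17.9, -94.51, -499.0, -2634.73]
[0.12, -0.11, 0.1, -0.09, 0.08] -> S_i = 0.12*(-0.91)^i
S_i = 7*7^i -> [7, 49, 343, 2401, 16807]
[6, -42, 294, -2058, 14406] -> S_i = 6*-7^i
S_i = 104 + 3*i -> [104, 107, 110, 113, 116]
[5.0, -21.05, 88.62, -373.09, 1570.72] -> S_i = 5.00*(-4.21)^i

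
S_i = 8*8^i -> [8, 64, 512, 4096, 32768]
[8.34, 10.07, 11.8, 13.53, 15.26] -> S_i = 8.34 + 1.73*i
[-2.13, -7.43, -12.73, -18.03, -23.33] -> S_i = -2.13 + -5.30*i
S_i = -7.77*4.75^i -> [-7.77, -36.91, -175.31, -832.73, -3955.45]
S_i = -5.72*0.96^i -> [-5.72, -5.49, -5.27, -5.06, -4.86]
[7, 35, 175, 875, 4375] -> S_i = 7*5^i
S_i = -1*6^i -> [-1, -6, -36, -216, -1296]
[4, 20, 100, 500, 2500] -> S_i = 4*5^i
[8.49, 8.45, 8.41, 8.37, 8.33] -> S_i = 8.49 + -0.04*i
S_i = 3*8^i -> [3, 24, 192, 1536, 12288]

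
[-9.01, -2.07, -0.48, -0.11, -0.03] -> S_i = -9.01*0.23^i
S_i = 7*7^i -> [7, 49, 343, 2401, 16807]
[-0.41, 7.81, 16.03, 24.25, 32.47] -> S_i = -0.41 + 8.22*i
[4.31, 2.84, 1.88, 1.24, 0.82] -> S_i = 4.31*0.66^i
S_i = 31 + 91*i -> [31, 122, 213, 304, 395]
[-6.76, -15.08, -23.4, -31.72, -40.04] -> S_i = -6.76 + -8.32*i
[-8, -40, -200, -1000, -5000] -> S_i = -8*5^i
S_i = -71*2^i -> [-71, -142, -284, -568, -1136]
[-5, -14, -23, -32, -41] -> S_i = -5 + -9*i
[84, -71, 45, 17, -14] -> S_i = Random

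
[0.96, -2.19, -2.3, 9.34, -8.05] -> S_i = Random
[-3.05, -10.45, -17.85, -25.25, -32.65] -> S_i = -3.05 + -7.40*i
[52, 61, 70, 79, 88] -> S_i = 52 + 9*i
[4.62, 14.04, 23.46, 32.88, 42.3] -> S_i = 4.62 + 9.42*i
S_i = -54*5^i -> [-54, -270, -1350, -6750, -33750]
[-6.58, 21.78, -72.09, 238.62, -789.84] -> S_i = -6.58*(-3.31)^i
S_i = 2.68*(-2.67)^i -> [2.68, -7.16, 19.11, -51.01, 136.2]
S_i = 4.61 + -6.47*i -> [4.61, -1.86, -8.33, -14.8, -21.27]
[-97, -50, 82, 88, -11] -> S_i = Random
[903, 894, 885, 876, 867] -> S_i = 903 + -9*i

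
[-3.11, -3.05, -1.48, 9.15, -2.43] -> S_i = Random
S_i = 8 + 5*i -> [8, 13, 18, 23, 28]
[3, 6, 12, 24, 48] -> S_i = 3*2^i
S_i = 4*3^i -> [4, 12, 36, 108, 324]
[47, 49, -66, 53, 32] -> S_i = Random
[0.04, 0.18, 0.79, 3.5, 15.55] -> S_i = 0.04*4.44^i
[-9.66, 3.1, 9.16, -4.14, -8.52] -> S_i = Random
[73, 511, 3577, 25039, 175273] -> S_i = 73*7^i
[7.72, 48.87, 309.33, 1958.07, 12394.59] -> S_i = 7.72*6.33^i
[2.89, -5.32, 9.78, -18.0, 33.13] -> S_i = 2.89*(-1.84)^i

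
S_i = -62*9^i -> [-62, -558, -5022, -45198, -406782]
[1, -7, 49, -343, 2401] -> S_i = 1*-7^i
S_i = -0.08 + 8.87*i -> [-0.08, 8.79, 17.66, 26.53, 35.4]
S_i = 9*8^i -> [9, 72, 576, 4608, 36864]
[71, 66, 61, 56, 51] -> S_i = 71 + -5*i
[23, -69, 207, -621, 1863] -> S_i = 23*-3^i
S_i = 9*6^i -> [9, 54, 324, 1944, 11664]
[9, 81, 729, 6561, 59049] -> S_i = 9*9^i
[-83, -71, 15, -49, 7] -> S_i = Random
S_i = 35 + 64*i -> [35, 99, 163, 227, 291]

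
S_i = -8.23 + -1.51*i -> [-8.23, -9.74, -11.25, -12.76, -14.27]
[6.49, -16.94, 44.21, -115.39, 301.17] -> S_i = 6.49*(-2.61)^i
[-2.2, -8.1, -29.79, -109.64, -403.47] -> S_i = -2.20*3.68^i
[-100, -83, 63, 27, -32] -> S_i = Random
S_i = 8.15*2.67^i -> [8.15, 21.76, 58.1, 155.13, 414.19]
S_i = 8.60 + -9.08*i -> [8.6, -0.48, -9.56, -18.64, -27.72]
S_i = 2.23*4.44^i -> [2.23, 9.9, 43.96, 195.19, 866.64]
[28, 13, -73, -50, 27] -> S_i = Random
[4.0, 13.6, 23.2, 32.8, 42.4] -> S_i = 4.00 + 9.60*i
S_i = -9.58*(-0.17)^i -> [-9.58, 1.63, -0.28, 0.05, -0.01]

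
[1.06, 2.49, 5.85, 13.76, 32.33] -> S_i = 1.06*2.35^i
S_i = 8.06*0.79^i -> [8.06, 6.37, 5.03, 3.97, 3.14]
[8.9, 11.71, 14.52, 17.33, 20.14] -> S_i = 8.90 + 2.81*i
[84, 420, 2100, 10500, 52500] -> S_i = 84*5^i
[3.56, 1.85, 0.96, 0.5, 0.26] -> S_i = 3.56*0.52^i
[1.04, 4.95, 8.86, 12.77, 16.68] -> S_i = 1.04 + 3.91*i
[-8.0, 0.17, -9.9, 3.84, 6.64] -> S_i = Random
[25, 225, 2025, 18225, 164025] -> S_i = 25*9^i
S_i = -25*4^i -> [-25, -100, -400, -1600, -6400]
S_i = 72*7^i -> [72, 504, 3528, 24696, 172872]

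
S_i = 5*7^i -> [5, 35, 245, 1715, 12005]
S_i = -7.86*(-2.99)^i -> [-7.86, 23.5, -70.27, 210.1, -628.21]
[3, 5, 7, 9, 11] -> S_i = 3 + 2*i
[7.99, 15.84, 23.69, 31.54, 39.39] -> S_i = 7.99 + 7.85*i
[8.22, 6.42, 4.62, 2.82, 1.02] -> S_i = 8.22 + -1.80*i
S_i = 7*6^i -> [7, 42, 252, 1512, 9072]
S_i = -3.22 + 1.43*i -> [-3.22, -1.79, -0.36, 1.07, 2.5]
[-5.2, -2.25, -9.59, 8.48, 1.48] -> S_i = Random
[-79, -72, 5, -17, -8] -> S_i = Random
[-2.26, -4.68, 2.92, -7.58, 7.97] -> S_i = Random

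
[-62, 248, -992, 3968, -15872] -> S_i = -62*-4^i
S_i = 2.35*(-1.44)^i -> [2.35, -3.38, 4.87, -7.02, 10.1]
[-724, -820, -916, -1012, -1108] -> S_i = -724 + -96*i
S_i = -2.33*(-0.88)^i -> [-2.33, 2.05, -1.8, 1.59, -1.4]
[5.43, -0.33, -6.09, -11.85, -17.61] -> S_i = 5.43 + -5.76*i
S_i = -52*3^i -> [-52, -156, -468, -1404, -4212]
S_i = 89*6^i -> [89, 534, 3204, 19224, 115344]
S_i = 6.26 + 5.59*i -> [6.26, 11.85, 17.44, 23.03, 28.62]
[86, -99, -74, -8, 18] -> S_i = Random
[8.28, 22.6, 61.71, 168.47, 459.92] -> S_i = 8.28*2.73^i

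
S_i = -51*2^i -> [-51, -102, -204, -408, -816]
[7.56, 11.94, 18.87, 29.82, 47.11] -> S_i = 7.56*1.58^i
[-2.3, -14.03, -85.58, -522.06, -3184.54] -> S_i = -2.30*6.10^i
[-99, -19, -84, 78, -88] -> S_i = Random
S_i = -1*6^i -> [-1, -6, -36, -216, -1296]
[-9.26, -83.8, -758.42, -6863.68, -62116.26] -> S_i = -9.26*9.05^i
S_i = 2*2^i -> [2, 4, 8, 16, 32]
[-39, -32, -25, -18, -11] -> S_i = -39 + 7*i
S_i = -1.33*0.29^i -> [-1.33, -0.39, -0.11, -0.03, -0.01]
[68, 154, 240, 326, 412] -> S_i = 68 + 86*i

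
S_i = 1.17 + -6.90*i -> [1.17, -5.73, -12.63, -19.53, -26.43]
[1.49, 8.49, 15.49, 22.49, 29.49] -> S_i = 1.49 + 7.00*i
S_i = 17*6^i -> [17, 102, 612, 3672, 22032]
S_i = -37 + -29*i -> [-37, -66, -95, -124, -153]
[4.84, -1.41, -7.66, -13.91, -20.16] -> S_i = 4.84 + -6.25*i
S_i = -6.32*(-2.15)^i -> [-6.32, 13.59, -29.21, 62.81, -135.04]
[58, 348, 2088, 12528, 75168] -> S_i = 58*6^i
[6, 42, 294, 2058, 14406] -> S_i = 6*7^i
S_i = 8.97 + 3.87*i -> [8.97, 12.84, 16.71, 20.58, 24.45]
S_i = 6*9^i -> [6, 54, 486, 4374, 39366]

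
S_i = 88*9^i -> [88, 792, 7128, 64152, 577368]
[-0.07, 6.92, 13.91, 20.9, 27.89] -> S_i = -0.07 + 6.99*i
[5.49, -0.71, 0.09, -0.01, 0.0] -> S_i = 5.49*(-0.13)^i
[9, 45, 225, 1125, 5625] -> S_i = 9*5^i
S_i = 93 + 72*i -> [93, 165, 237, 309, 381]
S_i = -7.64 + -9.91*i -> [-7.64, -17.55, -27.46, -37.37, -47.28]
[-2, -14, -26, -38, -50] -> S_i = -2 + -12*i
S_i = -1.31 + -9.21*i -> [-1.31, -10.52, -19.73, -28.94, -38.15]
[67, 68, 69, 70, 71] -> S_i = 67 + 1*i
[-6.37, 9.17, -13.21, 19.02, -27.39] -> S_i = -6.37*(-1.44)^i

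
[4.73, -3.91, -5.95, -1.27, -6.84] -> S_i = Random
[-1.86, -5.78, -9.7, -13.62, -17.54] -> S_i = -1.86 + -3.92*i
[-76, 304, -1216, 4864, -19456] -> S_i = -76*-4^i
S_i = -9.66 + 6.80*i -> [-9.66, -2.86, 3.94, 10.74, 17.54]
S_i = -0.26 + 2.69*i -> [-0.26, 2.43, 5.12, 7.81, 10.5]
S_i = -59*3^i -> [-59, -177, -531, -1593, -4779]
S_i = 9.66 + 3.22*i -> [9.66, 12.88, 16.1, 19.32, 22.54]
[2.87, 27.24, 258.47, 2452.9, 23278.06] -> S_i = 2.87*9.49^i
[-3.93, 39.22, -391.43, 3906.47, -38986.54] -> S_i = -3.93*(-9.98)^i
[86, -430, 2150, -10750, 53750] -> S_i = 86*-5^i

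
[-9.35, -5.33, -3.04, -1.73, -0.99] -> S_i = -9.35*0.57^i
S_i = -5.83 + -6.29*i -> [-5.83, -12.12, -18.41, -24.7, -30.99]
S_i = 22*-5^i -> [22, -110, 550, -2750, 13750]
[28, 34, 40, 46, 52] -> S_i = 28 + 6*i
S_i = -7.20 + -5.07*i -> [-7.2, -12.27, -17.34, -22.41, -27.48]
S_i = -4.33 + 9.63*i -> [-4.33, 5.3, 14.93, 24.56, 34.19]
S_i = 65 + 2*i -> [65, 67, 69, 71, 73]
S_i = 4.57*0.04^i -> [4.57, 0.18, 0.01, 0.0, 0.0]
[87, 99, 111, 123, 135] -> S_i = 87 + 12*i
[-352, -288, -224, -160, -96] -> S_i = -352 + 64*i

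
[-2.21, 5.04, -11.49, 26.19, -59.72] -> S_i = -2.21*(-2.28)^i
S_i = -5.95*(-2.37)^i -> [-5.95, 14.1, -33.42, 79.21, -187.72]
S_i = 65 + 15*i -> [65, 80, 95, 110, 125]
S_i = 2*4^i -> [2, 8, 32, 128, 512]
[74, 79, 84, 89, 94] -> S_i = 74 + 5*i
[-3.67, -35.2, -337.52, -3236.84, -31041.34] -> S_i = -3.67*9.59^i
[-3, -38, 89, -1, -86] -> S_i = Random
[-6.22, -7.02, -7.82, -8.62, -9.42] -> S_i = -6.22 + -0.80*i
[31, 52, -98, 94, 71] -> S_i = Random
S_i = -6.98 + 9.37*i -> [-6.98, 2.39, 11.76, 21.13, 30.5]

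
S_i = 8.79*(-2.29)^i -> [8.79, -20.13, 46.1, -105.56, 241.73]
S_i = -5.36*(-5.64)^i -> [-5.36, 30.23, -170.5, 961.62, -5423.52]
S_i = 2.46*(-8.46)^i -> [2.46, -20.81, 176.07, -1489.52, 12601.34]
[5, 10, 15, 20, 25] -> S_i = 5 + 5*i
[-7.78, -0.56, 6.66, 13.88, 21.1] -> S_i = -7.78 + 7.22*i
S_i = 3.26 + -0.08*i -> [3.26, 3.18, 3.1, 3.02, 2.94]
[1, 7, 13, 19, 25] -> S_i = 1 + 6*i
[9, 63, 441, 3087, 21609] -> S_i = 9*7^i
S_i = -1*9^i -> [-1, -9, -81, -729, -6561]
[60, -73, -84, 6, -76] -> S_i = Random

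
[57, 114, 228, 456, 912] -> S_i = 57*2^i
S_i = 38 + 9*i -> [38, 47, 56, 65, 74]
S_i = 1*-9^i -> [1, -9, 81, -729, 6561]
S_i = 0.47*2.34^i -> [0.47, 1.1, 2.57, 6.02, 14.09]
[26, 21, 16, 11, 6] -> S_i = 26 + -5*i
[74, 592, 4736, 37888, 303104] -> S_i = 74*8^i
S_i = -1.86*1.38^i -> [-1.86, -2.57, -3.54, -4.89, -6.75]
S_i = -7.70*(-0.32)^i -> [-7.7, 2.46, -0.79, 0.25, -0.08]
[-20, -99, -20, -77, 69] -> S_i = Random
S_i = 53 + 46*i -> [53, 99, 145, 191, 237]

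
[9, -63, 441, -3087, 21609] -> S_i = 9*-7^i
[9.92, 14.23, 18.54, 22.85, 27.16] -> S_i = 9.92 + 4.31*i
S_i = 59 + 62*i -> [59, 121, 183, 245, 307]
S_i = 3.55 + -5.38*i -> [3.55, -1.83, -7.21, -12.59, -17.97]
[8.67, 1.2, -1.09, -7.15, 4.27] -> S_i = Random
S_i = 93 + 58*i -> [93, 151, 209, 267, 325]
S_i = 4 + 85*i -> [4, 89, 174, 259, 344]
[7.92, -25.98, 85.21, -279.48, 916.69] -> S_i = 7.92*(-3.28)^i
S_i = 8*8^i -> [8, 64, 512, 4096, 32768]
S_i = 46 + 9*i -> [46, 55, 64, 73, 82]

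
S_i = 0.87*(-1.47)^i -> [0.87, -1.28, 1.88, -2.76, 4.06]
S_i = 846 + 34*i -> [846, 880, 914, 948, 982]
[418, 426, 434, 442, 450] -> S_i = 418 + 8*i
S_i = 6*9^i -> [6, 54, 486, 4374, 39366]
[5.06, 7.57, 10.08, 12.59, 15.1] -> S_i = 5.06 + 2.51*i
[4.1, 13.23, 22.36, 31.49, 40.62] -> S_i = 4.10 + 9.13*i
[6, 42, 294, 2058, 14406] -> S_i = 6*7^i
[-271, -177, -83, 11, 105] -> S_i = -271 + 94*i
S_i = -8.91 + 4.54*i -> [-8.91, -4.37, 0.17, 4.71, 9.25]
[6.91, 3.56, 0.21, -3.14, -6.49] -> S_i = 6.91 + -3.35*i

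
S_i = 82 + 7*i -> [82, 89, 96, 103, 110]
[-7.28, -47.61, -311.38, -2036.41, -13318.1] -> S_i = -7.28*6.54^i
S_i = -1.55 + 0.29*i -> [-1.55, -1.26, -0.97, -0.68, -0.39]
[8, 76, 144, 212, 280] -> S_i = 8 + 68*i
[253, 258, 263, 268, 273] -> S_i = 253 + 5*i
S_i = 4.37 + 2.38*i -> [4.37, 6.75, 9.13, 11.51, 13.89]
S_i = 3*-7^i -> [3, -21, 147, -1029, 7203]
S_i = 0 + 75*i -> [0, 75, 150, 225, 300]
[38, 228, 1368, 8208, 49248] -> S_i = 38*6^i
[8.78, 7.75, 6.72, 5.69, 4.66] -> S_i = 8.78 + -1.03*i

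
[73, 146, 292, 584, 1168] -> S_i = 73*2^i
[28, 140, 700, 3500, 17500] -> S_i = 28*5^i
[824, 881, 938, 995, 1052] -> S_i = 824 + 57*i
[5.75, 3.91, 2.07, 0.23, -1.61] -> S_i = 5.75 + -1.84*i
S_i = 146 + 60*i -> [146, 206, 266, 326, 386]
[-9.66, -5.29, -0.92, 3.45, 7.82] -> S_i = -9.66 + 4.37*i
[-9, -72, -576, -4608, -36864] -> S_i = -9*8^i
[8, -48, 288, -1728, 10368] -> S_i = 8*-6^i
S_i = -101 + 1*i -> [-101, -100, -99, -98, -97]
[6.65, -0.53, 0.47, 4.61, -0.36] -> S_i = Random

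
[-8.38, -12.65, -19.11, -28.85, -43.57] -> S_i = -8.38*1.51^i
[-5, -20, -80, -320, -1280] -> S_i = -5*4^i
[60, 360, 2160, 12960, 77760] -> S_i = 60*6^i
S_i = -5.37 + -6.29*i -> [-5.37, -11.66, -17.95, -24.24, -30.53]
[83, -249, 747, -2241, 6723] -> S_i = 83*-3^i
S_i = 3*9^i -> [3, 27, 243, 2187, 19683]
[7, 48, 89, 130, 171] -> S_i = 7 + 41*i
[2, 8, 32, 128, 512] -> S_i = 2*4^i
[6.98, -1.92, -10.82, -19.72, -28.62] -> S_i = 6.98 + -8.90*i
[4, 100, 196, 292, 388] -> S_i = 4 + 96*i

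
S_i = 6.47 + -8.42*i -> [6.47, -1.95, -10.37, -18.79, -27.21]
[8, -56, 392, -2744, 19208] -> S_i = 8*-7^i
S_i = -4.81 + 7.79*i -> [-4.81, 2.98, 10.77, 18.56, 26.35]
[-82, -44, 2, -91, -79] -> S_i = Random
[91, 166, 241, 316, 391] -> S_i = 91 + 75*i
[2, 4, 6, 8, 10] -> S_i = 2 + 2*i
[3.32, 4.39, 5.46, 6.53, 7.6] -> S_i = 3.32 + 1.07*i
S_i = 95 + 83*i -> [95, 178, 261, 344, 427]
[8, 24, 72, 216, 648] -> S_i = 8*3^i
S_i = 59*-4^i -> [59, -236, 944, -3776, 15104]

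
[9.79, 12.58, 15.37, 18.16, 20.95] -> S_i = 9.79 + 2.79*i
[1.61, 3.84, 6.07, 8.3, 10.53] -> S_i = 1.61 + 2.23*i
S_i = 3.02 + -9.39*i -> [3.02, -6.37, -15.76, -25.15, -34.54]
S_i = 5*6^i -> [5, 30, 180, 1080, 6480]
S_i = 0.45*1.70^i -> [0.45, 0.76, 1.3, 2.21, 3.76]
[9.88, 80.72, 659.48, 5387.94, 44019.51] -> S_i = 9.88*8.17^i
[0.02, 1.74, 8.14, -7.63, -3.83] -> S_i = Random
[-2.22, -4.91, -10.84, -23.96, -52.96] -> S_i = -2.22*2.21^i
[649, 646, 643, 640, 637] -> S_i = 649 + -3*i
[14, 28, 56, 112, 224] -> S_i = 14*2^i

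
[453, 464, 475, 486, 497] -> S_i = 453 + 11*i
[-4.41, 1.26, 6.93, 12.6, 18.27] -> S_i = -4.41 + 5.67*i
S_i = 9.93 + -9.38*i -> [9.93, 0.55, -8.83, -18.21, -27.59]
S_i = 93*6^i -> [93, 558, 3348, 20088, 120528]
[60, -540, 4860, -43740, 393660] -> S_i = 60*-9^i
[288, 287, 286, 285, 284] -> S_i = 288 + -1*i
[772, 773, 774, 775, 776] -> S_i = 772 + 1*i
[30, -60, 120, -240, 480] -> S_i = 30*-2^i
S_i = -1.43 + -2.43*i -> [-1.43, -3.86, -6.29, -8.72, -11.15]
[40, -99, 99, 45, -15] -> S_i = Random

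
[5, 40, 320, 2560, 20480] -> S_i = 5*8^i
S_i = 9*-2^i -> [9, -18, 36, -72, 144]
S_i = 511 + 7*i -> [511, 518, 525, 532, 539]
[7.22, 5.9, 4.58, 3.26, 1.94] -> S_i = 7.22 + -1.32*i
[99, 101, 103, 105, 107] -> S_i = 99 + 2*i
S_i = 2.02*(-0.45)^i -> [2.02, -0.91, 0.41, -0.18, 0.08]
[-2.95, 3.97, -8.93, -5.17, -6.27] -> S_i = Random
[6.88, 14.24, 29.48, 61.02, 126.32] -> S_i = 6.88*2.07^i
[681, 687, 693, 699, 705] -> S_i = 681 + 6*i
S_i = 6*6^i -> [6, 36, 216, 1296, 7776]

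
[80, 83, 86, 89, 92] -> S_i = 80 + 3*i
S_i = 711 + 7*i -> [711, 718, 725, 732, 739]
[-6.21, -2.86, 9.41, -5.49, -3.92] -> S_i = Random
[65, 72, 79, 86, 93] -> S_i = 65 + 7*i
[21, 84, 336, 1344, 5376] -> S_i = 21*4^i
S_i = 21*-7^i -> [21, -147, 1029, -7203, 50421]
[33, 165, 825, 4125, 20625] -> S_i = 33*5^i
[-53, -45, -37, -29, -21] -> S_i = -53 + 8*i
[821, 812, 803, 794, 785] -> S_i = 821 + -9*i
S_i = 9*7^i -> [9, 63, 441, 3087, 21609]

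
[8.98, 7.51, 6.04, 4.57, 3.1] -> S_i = 8.98 + -1.47*i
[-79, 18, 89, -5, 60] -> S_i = Random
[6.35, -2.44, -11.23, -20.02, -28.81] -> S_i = 6.35 + -8.79*i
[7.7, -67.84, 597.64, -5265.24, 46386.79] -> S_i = 7.70*(-8.81)^i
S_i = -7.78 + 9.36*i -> [-7.78, 1.58, 10.94, 20.3, 29.66]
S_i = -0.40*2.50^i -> [-0.4, -1.0, -2.5, -6.25, -15.62]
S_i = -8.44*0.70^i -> [-8.44, -5.91, -4.14, -2.89, -2.03]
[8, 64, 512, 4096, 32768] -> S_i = 8*8^i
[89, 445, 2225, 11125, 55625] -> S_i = 89*5^i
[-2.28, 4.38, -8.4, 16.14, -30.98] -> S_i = -2.28*(-1.92)^i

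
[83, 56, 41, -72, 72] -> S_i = Random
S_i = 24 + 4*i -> [24, 28, 32, 36, 40]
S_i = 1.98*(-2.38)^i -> [1.98, -4.71, 11.22, -26.69, 63.53]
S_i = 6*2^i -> [6, 12, 24, 48, 96]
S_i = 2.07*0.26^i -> [2.07, 0.54, 0.14, 0.04, 0.01]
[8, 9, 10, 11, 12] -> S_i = 8 + 1*i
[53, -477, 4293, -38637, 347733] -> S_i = 53*-9^i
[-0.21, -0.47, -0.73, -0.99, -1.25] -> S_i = -0.21 + -0.26*i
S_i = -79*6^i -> [-79, -474, -2844, -17064, -102384]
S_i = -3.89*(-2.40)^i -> [-3.89, 9.34, -22.41, 53.78, -129.06]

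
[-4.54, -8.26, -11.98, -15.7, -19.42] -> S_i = -4.54 + -3.72*i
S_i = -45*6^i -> [-45, -270, -1620, -9720, -58320]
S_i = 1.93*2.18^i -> [1.93, 4.21, 9.17, 20.0, 43.59]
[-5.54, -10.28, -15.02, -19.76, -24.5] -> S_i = -5.54 + -4.74*i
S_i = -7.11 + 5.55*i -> [-7.11, -1.56, 3.99, 9.54, 15.09]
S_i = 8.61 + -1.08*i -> [8.61, 7.53, 6.45, 5.37, 4.29]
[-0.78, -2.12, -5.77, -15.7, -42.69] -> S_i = -0.78*2.72^i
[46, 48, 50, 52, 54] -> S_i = 46 + 2*i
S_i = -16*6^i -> [-16, -96, -576, -3456, -20736]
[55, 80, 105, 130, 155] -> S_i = 55 + 25*i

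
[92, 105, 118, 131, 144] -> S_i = 92 + 13*i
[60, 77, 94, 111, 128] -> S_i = 60 + 17*i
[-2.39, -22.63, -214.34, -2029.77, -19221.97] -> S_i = -2.39*9.47^i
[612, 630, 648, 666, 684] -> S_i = 612 + 18*i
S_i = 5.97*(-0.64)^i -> [5.97, -3.82, 2.45, -1.56, 1.0]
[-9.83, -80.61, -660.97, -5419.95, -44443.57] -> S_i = -9.83*8.20^i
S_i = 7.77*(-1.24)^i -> [7.77, -9.63, 11.95, -14.81, 18.37]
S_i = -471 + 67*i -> [-471, -404, -337, -270, -203]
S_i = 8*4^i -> [8, 32, 128, 512, 2048]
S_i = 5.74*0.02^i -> [5.74, 0.11, 0.0, 0.0, 0.0]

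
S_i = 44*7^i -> [44, 308, 2156, 15092, 105644]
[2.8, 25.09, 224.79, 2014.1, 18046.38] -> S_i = 2.80*8.96^i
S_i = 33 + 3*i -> [33, 36, 39, 42, 45]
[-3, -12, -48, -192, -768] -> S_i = -3*4^i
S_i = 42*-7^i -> [42, -294, 2058, -14406, 100842]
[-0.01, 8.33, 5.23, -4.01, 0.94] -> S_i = Random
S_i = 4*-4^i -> [4, -16, 64, -256, 1024]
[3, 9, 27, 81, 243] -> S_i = 3*3^i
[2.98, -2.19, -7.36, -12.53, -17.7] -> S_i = 2.98 + -5.17*i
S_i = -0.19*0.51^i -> [-0.19, -0.1, -0.05, -0.03, -0.01]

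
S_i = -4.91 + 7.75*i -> [-4.91, 2.84, 10.59, 18.34, 26.09]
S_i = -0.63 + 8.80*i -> [-0.63, 8.17, 16.97, 25.77, 34.57]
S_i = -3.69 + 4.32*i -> [-3.69, 0.63, 4.95, 9.27, 13.59]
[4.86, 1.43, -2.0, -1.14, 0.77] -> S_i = Random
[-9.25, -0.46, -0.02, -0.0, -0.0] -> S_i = -9.25*0.05^i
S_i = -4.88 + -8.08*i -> [-4.88, -12.96, -21.04, -29.12, -37.2]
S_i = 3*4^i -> [3, 12, 48, 192, 768]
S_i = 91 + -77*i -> [91, 14, -63, -140, -217]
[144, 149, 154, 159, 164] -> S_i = 144 + 5*i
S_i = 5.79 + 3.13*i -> [5.79, 8.92, 12.05, 15.18, 18.31]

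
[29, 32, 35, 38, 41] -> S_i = 29 + 3*i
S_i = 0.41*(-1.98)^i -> [0.41, -0.81, 1.61, -3.18, 6.3]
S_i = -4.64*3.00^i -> [-4.64, -13.92, -41.76, -125.28, -375.84]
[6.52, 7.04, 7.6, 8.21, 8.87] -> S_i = 6.52*1.08^i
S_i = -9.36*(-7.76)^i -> [-9.36, 72.63, -563.64, 4373.82, -33940.85]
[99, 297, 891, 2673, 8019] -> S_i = 99*3^i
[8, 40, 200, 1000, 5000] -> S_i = 8*5^i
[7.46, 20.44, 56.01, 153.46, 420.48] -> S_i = 7.46*2.74^i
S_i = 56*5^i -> [56, 280, 1400, 7000, 35000]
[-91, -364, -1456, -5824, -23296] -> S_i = -91*4^i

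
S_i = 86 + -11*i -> [86, 75, 64, 53, 42]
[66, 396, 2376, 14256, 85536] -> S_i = 66*6^i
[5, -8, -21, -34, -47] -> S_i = 5 + -13*i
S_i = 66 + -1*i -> [66, 65, 64, 63, 62]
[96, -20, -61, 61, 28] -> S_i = Random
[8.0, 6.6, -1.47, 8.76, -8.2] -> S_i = Random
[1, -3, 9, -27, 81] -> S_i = 1*-3^i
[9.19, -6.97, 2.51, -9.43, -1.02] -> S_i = Random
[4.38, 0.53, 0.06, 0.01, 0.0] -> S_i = 4.38*0.12^i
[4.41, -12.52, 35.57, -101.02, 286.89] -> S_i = 4.41*(-2.84)^i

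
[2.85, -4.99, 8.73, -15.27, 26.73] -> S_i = 2.85*(-1.75)^i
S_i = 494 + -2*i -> [494, 492, 490, 488, 486]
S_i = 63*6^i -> [63, 378, 2268, 13608, 81648]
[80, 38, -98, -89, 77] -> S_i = Random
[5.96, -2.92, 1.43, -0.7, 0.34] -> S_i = 5.96*(-0.49)^i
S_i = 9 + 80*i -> [9, 89, 169, 249, 329]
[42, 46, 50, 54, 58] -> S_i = 42 + 4*i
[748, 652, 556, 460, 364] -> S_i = 748 + -96*i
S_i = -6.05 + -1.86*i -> [-6.05, -7.91, -9.77, -11.63, -13.49]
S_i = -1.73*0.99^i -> [-1.73, -1.71, -1.7, -1.68, -1.66]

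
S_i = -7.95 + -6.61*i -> [-7.95, -14.56, -21.17, -27.78, -34.39]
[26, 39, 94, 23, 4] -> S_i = Random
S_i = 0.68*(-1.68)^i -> [0.68, -1.14, 1.92, -3.22, 5.42]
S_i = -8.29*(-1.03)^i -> [-8.29, 8.54, -8.79, 9.06, -9.33]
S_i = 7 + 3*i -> [7, 10, 13, 16, 19]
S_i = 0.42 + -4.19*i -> [0.42, -3.77, -7.96, -12.15, -16.34]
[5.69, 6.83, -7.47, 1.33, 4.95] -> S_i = Random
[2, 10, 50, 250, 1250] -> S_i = 2*5^i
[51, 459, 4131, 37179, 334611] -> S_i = 51*9^i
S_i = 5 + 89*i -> [5, 94, 183, 272, 361]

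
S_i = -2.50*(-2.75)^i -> [-2.5, 6.88, -18.91, 51.99, -142.98]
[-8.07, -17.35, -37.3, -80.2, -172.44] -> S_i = -8.07*2.15^i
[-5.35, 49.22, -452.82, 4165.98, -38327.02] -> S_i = -5.35*(-9.20)^i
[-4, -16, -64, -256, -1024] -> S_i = -4*4^i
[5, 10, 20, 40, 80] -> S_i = 5*2^i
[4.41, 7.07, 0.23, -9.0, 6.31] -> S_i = Random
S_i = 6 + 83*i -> [6, 89, 172, 255, 338]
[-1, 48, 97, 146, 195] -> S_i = -1 + 49*i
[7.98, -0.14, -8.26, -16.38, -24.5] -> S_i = 7.98 + -8.12*i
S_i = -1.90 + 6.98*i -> [-1.9, 5.08, 12.06, 19.04, 26.02]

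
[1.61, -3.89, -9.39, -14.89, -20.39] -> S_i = 1.61 + -5.50*i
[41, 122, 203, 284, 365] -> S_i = 41 + 81*i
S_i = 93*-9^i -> [93, -837, 7533, -67797, 610173]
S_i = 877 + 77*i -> [877, 954, 1031, 1108, 1185]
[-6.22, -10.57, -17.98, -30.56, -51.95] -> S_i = -6.22*1.70^i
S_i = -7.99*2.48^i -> [-7.99, -19.82, -49.14, -121.87, -302.24]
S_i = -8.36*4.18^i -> [-8.36, -34.94, -146.07, -610.57, -2552.18]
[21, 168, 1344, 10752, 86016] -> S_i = 21*8^i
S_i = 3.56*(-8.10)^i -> [3.56, -28.84, 233.57, -1891.93, 15324.63]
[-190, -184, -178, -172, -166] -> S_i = -190 + 6*i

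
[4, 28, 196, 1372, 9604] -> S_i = 4*7^i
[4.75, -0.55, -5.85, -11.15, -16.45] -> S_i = 4.75 + -5.30*i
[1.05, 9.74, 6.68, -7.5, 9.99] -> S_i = Random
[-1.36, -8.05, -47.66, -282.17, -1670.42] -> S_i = -1.36*5.92^i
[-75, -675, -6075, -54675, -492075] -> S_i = -75*9^i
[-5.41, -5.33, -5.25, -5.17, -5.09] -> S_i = -5.41 + 0.08*i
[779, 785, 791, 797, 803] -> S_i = 779 + 6*i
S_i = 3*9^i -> [3, 27, 243, 2187, 19683]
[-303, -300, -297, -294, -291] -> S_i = -303 + 3*i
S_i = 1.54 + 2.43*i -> [1.54, 3.97, 6.4, 8.83, 11.26]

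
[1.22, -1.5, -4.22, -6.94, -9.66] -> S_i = 1.22 + -2.72*i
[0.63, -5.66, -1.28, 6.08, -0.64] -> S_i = Random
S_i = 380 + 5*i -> [380, 385, 390, 395, 400]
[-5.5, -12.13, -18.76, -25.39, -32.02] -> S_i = -5.50 + -6.63*i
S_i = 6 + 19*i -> [6, 25, 44, 63, 82]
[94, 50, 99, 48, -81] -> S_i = Random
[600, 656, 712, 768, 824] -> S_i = 600 + 56*i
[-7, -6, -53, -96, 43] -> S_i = Random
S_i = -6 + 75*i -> [-6, 69, 144, 219, 294]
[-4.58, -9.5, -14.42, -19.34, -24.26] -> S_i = -4.58 + -4.92*i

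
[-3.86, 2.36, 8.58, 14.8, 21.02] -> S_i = -3.86 + 6.22*i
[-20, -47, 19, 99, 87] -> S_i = Random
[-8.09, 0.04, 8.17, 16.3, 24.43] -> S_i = -8.09 + 8.13*i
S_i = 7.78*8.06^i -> [7.78, 62.71, 505.42, 4073.66, 32833.7]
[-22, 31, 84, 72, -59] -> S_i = Random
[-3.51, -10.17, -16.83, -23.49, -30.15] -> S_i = -3.51 + -6.66*i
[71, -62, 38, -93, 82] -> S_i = Random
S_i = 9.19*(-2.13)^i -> [9.19, -19.57, 41.69, -88.81, 189.16]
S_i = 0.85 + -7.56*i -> [0.85, -6.71, -14.27, -21.83, -29.39]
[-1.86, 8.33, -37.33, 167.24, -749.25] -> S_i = -1.86*(-4.48)^i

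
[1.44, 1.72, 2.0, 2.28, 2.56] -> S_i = 1.44 + 0.28*i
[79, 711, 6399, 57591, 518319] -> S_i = 79*9^i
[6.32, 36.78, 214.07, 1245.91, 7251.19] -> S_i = 6.32*5.82^i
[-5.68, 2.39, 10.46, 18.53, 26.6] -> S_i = -5.68 + 8.07*i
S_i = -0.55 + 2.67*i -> [-0.55, 2.12, 4.79, 7.46, 10.13]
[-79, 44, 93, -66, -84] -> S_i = Random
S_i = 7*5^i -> [7, 35, 175, 875, 4375]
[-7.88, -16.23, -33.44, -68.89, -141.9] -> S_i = -7.88*2.06^i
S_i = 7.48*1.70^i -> [7.48, 12.72, 21.62, 36.75, 62.47]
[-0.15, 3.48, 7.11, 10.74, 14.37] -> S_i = -0.15 + 3.63*i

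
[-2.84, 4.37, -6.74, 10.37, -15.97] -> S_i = -2.84*(-1.54)^i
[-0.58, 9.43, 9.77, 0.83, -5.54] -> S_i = Random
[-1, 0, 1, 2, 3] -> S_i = -1 + 1*i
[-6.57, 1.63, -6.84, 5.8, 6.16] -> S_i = Random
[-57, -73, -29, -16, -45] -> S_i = Random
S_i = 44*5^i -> [44, 220, 1100, 5500, 27500]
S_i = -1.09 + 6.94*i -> [-1.09, 5.85, 12.79, 19.73, 26.67]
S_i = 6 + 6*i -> [6, 12, 18, 24, 30]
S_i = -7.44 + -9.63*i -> [-7.44, -17.07, -26.7, -36.33, -45.96]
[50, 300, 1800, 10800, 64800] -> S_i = 50*6^i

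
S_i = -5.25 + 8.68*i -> [-5.25, 3.43, 12.11, 20.79, 29.47]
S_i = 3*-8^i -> [3, -24, 192, -1536, 12288]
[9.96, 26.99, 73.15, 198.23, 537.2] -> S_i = 9.96*2.71^i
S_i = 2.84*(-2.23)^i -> [2.84, -6.33, 14.12, -31.49, 70.23]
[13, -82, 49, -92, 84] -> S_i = Random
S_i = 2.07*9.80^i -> [2.07, 20.29, 198.8, 1948.27, 19093.02]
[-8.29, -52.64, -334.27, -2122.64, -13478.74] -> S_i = -8.29*6.35^i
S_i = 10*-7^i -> [10, -70, 490, -3430, 24010]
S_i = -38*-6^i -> [-38, 228, -1368, 8208, -49248]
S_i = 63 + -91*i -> [63, -28, -119, -210, -301]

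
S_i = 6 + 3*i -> [6, 9, 12, 15, 18]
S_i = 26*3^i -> [26, 78, 234, 702, 2106]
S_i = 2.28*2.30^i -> [2.28, 5.24, 12.06, 27.74, 63.8]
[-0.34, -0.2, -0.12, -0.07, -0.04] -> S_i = -0.34*0.59^i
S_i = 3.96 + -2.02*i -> [3.96, 1.94, -0.08, -2.1, -4.12]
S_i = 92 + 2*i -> [92, 94, 96, 98, 100]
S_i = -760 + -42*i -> [-760, -802, -844, -886, -928]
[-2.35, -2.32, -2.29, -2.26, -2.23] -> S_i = -2.35 + 0.03*i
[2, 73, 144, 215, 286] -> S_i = 2 + 71*i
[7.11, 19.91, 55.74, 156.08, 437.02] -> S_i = 7.11*2.80^i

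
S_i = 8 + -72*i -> [8, -64, -136, -208, -280]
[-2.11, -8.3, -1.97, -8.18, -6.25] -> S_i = Random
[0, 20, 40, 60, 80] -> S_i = 0 + 20*i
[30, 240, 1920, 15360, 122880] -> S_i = 30*8^i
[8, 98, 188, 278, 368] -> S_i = 8 + 90*i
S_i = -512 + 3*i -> [-512, -509, -506, -503, -500]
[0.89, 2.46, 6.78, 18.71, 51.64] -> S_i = 0.89*2.76^i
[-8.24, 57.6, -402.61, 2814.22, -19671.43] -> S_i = -8.24*(-6.99)^i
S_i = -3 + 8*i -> [-3, 5, 13, 21, 29]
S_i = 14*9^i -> [14, 126, 1134, 10206, 91854]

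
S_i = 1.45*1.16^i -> [1.45, 1.68, 1.95, 2.26, 2.63]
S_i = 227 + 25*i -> [227, 252, 277, 302, 327]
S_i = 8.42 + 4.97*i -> [8.42, 13.39, 18.36, 23.33, 28.3]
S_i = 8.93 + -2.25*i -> [8.93, 6.68, 4.43, 2.18, -0.07]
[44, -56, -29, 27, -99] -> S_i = Random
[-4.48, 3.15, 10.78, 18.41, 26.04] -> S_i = -4.48 + 7.63*i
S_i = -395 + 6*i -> [-395, -389, -383, -377, -371]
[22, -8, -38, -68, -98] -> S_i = 22 + -30*i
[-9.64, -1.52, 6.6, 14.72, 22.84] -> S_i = -9.64 + 8.12*i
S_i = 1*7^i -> [1, 7, 49, 343, 2401]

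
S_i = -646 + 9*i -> [-646, -637, -628, -619, -610]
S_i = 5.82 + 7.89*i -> [5.82, 13.71, 21.6, 29.49, 37.38]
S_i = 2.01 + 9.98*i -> [2.01, 11.99, 21.97, 31.95, 41.93]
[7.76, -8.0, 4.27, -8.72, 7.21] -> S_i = Random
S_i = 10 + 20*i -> [10, 30, 50, 70, 90]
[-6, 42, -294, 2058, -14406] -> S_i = -6*-7^i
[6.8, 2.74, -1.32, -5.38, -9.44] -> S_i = 6.80 + -4.06*i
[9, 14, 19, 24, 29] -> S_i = 9 + 5*i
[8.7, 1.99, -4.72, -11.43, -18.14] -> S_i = 8.70 + -6.71*i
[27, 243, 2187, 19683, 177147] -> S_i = 27*9^i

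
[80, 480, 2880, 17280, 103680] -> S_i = 80*6^i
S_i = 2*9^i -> [2, 18, 162, 1458, 13122]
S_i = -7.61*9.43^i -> [-7.61, -71.76, -676.72, -6381.46, -60177.12]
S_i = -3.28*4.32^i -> [-3.28, -14.17, -61.21, -264.44, -1142.38]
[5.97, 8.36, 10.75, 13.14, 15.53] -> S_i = 5.97 + 2.39*i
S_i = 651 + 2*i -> [651, 653, 655, 657, 659]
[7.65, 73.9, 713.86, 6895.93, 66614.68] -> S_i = 7.65*9.66^i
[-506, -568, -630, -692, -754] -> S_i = -506 + -62*i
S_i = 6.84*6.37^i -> [6.84, 43.57, 277.55, 1767.97, 11261.96]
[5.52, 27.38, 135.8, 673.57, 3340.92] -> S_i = 5.52*4.96^i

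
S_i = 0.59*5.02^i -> [0.59, 2.96, 14.87, 74.64, 374.69]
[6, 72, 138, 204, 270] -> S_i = 6 + 66*i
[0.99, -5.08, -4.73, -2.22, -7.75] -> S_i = Random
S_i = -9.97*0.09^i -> [-9.97, -0.9, -0.08, -0.01, -0.0]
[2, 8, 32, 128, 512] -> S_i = 2*4^i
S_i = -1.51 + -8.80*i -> [-1.51, -10.31, -19.11, -27.91, -36.71]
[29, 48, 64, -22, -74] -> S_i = Random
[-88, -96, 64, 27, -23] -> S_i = Random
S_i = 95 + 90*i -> [95, 185, 275, 365, 455]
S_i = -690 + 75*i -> [-690, -615, -540, -465, -390]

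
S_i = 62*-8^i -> [62, -496, 3968, -31744, 253952]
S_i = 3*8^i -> [3, 24, 192, 1536, 12288]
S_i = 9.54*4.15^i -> [9.54, 39.59, 164.3, 681.86, 2829.7]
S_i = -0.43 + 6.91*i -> [-0.43, 6.48, 13.39, 20.3, 27.21]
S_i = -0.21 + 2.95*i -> [-0.21, 2.74, 5.69, 8.64, 11.59]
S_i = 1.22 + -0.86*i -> [1.22, 0.36, -0.5, -1.36, -2.22]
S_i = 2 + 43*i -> [2, 45, 88, 131, 174]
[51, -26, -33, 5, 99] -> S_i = Random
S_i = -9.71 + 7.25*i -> [-9.71, -2.46, 4.79, 12.04, 19.29]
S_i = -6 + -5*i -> [-6, -11, -16, -21, -26]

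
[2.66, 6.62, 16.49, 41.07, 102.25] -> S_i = 2.66*2.49^i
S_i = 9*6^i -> [9, 54, 324, 1944, 11664]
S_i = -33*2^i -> [-33, -66, -132, -264, -528]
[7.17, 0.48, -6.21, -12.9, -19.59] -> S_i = 7.17 + -6.69*i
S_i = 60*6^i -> [60, 360, 2160, 12960, 77760]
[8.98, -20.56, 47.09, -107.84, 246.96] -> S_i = 8.98*(-2.29)^i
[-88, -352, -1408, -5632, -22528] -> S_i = -88*4^i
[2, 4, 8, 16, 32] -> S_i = 2*2^i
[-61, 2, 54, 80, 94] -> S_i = Random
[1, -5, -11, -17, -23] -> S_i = 1 + -6*i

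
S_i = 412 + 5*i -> [412, 417, 422, 427, 432]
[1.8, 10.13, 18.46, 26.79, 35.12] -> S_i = 1.80 + 8.33*i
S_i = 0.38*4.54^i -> [0.38, 1.73, 7.83, 35.56, 161.44]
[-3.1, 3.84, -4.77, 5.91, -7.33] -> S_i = -3.10*(-1.24)^i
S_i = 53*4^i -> [53, 212, 848, 3392, 13568]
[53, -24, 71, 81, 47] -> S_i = Random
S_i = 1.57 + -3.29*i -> [1.57, -1.72, -5.01, -8.3, -11.59]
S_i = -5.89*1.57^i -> [-5.89, -9.25, -14.52, -22.79, -35.79]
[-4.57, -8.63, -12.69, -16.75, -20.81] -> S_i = -4.57 + -4.06*i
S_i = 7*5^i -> [7, 35, 175, 875, 4375]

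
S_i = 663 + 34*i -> [663, 697, 731, 765, 799]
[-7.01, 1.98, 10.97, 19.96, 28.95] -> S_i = -7.01 + 8.99*i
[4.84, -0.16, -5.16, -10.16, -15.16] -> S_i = 4.84 + -5.00*i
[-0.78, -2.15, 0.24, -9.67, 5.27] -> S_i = Random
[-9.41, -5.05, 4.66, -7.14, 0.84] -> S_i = Random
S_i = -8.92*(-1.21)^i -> [-8.92, 10.79, -13.06, 15.8, -19.12]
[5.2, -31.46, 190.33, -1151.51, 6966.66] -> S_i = 5.20*(-6.05)^i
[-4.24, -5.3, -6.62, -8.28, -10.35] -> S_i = -4.24*1.25^i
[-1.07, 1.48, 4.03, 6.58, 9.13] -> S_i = -1.07 + 2.55*i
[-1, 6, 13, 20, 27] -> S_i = -1 + 7*i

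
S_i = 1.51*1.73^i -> [1.51, 2.61, 4.52, 7.82, 13.53]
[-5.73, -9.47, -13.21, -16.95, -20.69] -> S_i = -5.73 + -3.74*i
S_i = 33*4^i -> [33, 132, 528, 2112, 8448]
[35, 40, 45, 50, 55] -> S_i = 35 + 5*i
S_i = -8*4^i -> [-8, -32, -128, -512, -2048]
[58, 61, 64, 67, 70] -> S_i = 58 + 3*i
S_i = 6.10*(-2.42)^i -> [6.1, -14.76, 35.72, -86.45, 209.21]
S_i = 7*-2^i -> [7, -14, 28, -56, 112]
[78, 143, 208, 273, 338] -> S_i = 78 + 65*i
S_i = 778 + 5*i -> [778, 783, 788, 793, 798]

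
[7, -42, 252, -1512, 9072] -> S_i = 7*-6^i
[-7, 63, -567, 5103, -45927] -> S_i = -7*-9^i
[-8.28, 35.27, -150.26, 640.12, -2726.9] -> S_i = -8.28*(-4.26)^i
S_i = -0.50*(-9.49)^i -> [-0.5, 4.74, -45.03, 427.34, -4055.41]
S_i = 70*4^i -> [70, 280, 1120, 4480, 17920]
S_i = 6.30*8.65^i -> [6.3, 54.5, 471.38, 4077.45, 35269.96]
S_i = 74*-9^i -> [74, -666, 5994, -53946, 485514]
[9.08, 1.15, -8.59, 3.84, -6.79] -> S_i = Random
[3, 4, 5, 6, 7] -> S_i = 3 + 1*i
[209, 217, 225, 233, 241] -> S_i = 209 + 8*i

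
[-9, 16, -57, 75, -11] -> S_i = Random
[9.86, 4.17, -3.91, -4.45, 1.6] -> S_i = Random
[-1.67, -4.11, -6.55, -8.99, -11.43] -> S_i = -1.67 + -2.44*i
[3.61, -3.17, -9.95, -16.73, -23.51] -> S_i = 3.61 + -6.78*i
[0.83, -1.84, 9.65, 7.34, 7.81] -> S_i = Random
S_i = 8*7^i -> [8, 56, 392, 2744, 19208]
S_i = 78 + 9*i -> [78, 87, 96, 105, 114]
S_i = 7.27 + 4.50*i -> [7.27, 11.77, 16.27, 20.77, 25.27]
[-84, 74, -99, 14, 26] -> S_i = Random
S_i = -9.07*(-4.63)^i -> [-9.07, 41.99, -194.43, 900.22, -4168.03]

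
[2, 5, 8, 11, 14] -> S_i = 2 + 3*i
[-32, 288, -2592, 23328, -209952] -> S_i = -32*-9^i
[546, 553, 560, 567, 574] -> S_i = 546 + 7*i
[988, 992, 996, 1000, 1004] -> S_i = 988 + 4*i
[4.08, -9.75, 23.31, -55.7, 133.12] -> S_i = 4.08*(-2.39)^i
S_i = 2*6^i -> [2, 12, 72, 432, 2592]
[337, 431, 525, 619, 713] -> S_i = 337 + 94*i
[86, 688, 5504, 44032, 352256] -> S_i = 86*8^i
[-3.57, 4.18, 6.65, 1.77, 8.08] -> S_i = Random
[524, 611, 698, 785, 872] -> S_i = 524 + 87*i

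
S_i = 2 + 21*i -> [2, 23, 44, 65, 86]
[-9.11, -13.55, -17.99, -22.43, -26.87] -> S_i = -9.11 + -4.44*i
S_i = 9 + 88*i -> [9, 97, 185, 273, 361]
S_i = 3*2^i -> [3, 6, 12, 24, 48]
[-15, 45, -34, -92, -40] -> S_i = Random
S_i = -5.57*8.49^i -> [-5.57, -47.29, -401.49, -3408.62, -28939.16]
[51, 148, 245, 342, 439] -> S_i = 51 + 97*i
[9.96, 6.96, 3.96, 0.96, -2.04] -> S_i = 9.96 + -3.00*i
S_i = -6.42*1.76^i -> [-6.42, -11.3, -19.89, -35.0, -61.6]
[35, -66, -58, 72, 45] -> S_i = Random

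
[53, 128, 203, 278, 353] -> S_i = 53 + 75*i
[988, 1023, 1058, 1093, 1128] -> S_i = 988 + 35*i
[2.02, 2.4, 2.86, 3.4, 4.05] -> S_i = 2.02*1.19^i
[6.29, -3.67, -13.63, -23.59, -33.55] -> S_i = 6.29 + -9.96*i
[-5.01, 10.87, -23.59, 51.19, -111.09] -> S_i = -5.01*(-2.17)^i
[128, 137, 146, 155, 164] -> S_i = 128 + 9*i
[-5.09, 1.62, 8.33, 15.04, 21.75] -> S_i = -5.09 + 6.71*i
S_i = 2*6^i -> [2, 12, 72, 432, 2592]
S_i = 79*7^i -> [79, 553, 3871, 27097, 189679]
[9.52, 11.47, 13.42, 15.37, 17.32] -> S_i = 9.52 + 1.95*i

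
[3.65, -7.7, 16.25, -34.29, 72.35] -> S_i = 3.65*(-2.11)^i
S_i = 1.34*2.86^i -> [1.34, 3.83, 10.96, 31.35, 89.65]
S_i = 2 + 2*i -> [2, 4, 6, 8, 10]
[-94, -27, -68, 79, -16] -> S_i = Random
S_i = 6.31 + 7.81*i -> [6.31, 14.12, 21.93, 29.74, 37.55]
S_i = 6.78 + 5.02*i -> [6.78, 11.8, 16.82, 21.84, 26.86]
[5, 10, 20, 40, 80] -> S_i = 5*2^i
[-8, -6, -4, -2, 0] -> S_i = -8 + 2*i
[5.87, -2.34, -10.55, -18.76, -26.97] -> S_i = 5.87 + -8.21*i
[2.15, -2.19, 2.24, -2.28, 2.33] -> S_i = 2.15*(-1.02)^i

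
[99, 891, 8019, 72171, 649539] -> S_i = 99*9^i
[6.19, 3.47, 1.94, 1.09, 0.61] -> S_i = 6.19*0.56^i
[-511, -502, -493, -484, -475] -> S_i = -511 + 9*i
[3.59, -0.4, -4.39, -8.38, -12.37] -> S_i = 3.59 + -3.99*i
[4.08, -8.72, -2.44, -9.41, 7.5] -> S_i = Random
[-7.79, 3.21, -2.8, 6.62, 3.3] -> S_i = Random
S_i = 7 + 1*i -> [7, 8, 9, 10, 11]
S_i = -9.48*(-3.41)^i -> [-9.48, 32.33, -110.23, 375.9, -1281.82]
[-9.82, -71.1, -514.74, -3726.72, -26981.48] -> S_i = -9.82*7.24^i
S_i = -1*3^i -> [-1, -3, -9, -27, -81]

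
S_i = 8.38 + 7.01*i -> [8.38, 15.39, 22.4, 29.41, 36.42]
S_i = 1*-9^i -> [1, -9, 81, -729, 6561]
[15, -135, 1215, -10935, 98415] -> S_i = 15*-9^i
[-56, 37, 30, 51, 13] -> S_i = Random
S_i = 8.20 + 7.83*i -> [8.2, 16.03, 23.86, 31.69, 39.52]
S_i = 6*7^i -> [6, 42, 294, 2058, 14406]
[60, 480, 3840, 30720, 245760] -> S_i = 60*8^i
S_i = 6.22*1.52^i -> [6.22, 9.45, 14.37, 21.84, 33.2]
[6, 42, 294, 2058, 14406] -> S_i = 6*7^i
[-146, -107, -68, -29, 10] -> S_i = -146 + 39*i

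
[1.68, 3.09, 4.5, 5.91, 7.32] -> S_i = 1.68 + 1.41*i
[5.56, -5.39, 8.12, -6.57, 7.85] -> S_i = Random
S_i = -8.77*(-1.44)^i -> [-8.77, 12.63, -18.19, 26.19, -37.71]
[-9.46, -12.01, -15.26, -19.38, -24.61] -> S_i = -9.46*1.27^i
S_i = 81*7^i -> [81, 567, 3969, 27783, 194481]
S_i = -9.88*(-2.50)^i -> [-9.88, 24.7, -61.75, 154.38, -385.94]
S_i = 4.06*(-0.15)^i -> [4.06, -0.61, 0.09, -0.01, 0.0]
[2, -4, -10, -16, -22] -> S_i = 2 + -6*i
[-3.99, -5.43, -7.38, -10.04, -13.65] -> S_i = -3.99*1.36^i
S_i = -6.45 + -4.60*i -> [-6.45, -11.05, -15.65, -20.25, -24.85]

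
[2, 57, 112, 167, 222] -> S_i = 2 + 55*i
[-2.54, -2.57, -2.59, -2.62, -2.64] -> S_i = -2.54*1.01^i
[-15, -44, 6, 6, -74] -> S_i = Random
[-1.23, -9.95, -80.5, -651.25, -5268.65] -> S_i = -1.23*8.09^i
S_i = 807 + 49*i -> [807, 856, 905, 954, 1003]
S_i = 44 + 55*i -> [44, 99, 154, 209, 264]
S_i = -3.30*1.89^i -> [-3.3, -6.24, -11.79, -22.28, -42.11]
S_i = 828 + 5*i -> [828, 833, 838, 843, 848]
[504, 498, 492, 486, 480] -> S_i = 504 + -6*i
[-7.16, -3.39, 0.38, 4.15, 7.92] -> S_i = -7.16 + 3.77*i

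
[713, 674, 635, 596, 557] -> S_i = 713 + -39*i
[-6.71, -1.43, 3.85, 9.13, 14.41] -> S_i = -6.71 + 5.28*i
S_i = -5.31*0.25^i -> [-5.31, -1.33, -0.33, -0.08, -0.02]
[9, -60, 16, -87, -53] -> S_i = Random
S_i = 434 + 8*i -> [434, 442, 450, 458, 466]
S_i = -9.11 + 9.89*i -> [-9.11, 0.78, 10.67, 20.56, 30.45]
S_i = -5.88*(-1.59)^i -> [-5.88, 9.35, -14.87, 23.64, -37.58]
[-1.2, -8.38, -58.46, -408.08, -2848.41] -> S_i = -1.20*6.98^i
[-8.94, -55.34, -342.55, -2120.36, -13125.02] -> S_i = -8.94*6.19^i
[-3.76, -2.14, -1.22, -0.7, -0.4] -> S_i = -3.76*0.57^i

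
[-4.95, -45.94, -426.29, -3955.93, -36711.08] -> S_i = -4.95*9.28^i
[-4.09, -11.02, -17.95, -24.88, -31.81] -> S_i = -4.09 + -6.93*i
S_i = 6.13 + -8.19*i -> [6.13, -2.06, -10.25, -18.44, -26.63]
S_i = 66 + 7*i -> [66, 73, 80, 87, 94]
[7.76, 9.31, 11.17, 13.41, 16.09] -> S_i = 7.76*1.20^i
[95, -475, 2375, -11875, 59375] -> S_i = 95*-5^i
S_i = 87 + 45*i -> [87, 132, 177, 222, 267]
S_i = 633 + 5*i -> [633, 638, 643, 648, 653]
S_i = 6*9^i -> [6, 54, 486, 4374, 39366]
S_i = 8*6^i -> [8, 48, 288, 1728, 10368]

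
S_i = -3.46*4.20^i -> [-3.46, -14.53, -61.03, -256.34, -1076.65]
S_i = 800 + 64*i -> [800, 864, 928, 992, 1056]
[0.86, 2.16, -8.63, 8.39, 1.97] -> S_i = Random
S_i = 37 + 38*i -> [37, 75, 113, 151, 189]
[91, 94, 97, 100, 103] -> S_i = 91 + 3*i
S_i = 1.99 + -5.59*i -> [1.99, -3.6, -9.19, -14.78, -20.37]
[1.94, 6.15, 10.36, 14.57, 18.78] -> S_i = 1.94 + 4.21*i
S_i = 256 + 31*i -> [256, 287, 318, 349, 380]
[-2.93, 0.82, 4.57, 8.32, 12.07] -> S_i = -2.93 + 3.75*i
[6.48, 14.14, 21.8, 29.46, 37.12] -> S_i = 6.48 + 7.66*i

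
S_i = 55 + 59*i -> [55, 114, 173, 232, 291]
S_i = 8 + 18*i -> [8, 26, 44, 62, 80]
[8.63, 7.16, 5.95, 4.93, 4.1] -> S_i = 8.63*0.83^i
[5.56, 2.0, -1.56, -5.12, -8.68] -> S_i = 5.56 + -3.56*i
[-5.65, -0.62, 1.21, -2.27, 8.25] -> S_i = Random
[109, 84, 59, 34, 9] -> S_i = 109 + -25*i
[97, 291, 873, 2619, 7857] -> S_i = 97*3^i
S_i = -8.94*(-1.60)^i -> [-8.94, 14.3, -22.89, 36.62, -58.59]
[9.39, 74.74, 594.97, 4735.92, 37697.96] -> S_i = 9.39*7.96^i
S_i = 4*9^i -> [4, 36, 324, 2916, 26244]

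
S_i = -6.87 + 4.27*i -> [-6.87, -2.6, 1.67, 5.94, 10.21]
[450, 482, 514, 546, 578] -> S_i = 450 + 32*i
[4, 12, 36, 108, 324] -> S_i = 4*3^i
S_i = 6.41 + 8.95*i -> [6.41, 15.36, 24.31, 33.26, 42.21]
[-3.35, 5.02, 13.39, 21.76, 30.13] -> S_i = -3.35 + 8.37*i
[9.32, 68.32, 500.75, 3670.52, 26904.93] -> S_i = 9.32*7.33^i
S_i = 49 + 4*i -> [49, 53, 57, 61, 65]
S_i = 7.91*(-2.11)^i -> [7.91, -16.69, 35.22, -74.31, 156.79]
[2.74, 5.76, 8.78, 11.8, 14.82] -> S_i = 2.74 + 3.02*i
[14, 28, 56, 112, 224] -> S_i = 14*2^i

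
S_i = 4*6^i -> [4, 24, 144, 864, 5184]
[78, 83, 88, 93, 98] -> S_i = 78 + 5*i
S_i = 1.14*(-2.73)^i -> [1.14, -3.11, 8.5, -23.19, 63.32]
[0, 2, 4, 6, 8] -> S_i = 0 + 2*i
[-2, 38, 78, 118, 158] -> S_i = -2 + 40*i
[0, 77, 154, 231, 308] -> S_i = 0 + 77*i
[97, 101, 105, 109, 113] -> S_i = 97 + 4*i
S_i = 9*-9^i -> [9, -81, 729, -6561, 59049]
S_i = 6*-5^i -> [6, -30, 150, -750, 3750]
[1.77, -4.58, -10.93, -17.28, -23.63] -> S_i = 1.77 + -6.35*i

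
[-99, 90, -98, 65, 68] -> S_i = Random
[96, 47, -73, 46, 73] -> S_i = Random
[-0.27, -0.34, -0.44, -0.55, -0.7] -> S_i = -0.27*1.27^i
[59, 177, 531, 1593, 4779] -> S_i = 59*3^i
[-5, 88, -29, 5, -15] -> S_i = Random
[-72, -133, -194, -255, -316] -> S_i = -72 + -61*i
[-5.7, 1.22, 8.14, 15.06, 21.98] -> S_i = -5.70 + 6.92*i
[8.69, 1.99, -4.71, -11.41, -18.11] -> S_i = 8.69 + -6.70*i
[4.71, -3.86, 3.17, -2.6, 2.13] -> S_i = 4.71*(-0.82)^i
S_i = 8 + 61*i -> [8, 69, 130, 191, 252]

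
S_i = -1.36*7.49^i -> [-1.36, -10.19, -76.3, -571.46, -4280.22]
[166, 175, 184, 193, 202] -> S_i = 166 + 9*i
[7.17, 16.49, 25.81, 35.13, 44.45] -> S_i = 7.17 + 9.32*i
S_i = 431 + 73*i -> [431, 504, 577, 650, 723]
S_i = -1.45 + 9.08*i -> [-1.45, 7.63, 16.71, 25.79, 34.87]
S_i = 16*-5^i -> [16, -80, 400, -2000, 10000]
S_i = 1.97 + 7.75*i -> [1.97, 9.72, 17.47, 25.22, 32.97]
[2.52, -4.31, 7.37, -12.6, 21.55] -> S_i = 2.52*(-1.71)^i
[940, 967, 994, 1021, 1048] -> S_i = 940 + 27*i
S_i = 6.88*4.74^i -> [6.88, 32.61, 154.58, 732.7, 3472.98]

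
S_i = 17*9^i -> [17, 153, 1377, 12393, 111537]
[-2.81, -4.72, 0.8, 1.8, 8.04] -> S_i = Random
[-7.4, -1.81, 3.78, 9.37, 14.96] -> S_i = -7.40 + 5.59*i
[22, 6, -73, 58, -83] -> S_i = Random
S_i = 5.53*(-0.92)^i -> [5.53, -5.09, 4.68, -4.31, 3.96]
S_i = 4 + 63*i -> [4, 67, 130, 193, 256]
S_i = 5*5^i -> [5, 25, 125, 625, 3125]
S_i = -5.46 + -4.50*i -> [-5.46, -9.96, -14.46, -18.96, -23.46]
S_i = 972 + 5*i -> [972, 977, 982, 987, 992]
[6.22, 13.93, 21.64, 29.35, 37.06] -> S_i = 6.22 + 7.71*i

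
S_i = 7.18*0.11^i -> [7.18, 0.79, 0.09, 0.01, 0.0]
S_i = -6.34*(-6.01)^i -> [-6.34, 38.1, -229.0, 1376.3, -8271.55]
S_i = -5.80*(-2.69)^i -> [-5.8, 15.6, -41.97, 112.9, -303.69]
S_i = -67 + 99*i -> [-67, 32, 131, 230, 329]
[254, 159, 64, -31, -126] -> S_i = 254 + -95*i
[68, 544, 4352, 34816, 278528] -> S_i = 68*8^i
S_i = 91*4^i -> [91, 364, 1456, 5824, 23296]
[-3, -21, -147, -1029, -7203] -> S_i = -3*7^i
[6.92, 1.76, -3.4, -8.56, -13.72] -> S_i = 6.92 + -5.16*i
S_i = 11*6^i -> [11, 66, 396, 2376, 14256]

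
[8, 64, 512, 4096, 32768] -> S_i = 8*8^i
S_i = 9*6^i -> [9, 54, 324, 1944, 11664]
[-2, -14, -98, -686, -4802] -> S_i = -2*7^i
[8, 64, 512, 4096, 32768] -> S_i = 8*8^i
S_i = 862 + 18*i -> [862, 880, 898, 916, 934]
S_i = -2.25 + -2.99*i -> [-2.25, -5.24, -8.23, -11.22, -14.21]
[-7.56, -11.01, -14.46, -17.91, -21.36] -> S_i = -7.56 + -3.45*i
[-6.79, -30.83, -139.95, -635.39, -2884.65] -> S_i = -6.79*4.54^i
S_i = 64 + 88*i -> [64, 152, 240, 328, 416]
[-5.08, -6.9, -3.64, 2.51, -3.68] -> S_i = Random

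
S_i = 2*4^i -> [2, 8, 32, 128, 512]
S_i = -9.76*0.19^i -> [-9.76, -1.85, -0.35, -0.07, -0.01]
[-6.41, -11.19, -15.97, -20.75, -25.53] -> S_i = -6.41 + -4.78*i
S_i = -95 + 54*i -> [-95, -41, 13, 67, 121]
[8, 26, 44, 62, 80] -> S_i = 8 + 18*i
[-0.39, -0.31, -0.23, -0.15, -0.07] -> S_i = -0.39 + 0.08*i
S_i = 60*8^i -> [60, 480, 3840, 30720, 245760]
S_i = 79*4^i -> [79, 316, 1264, 5056, 20224]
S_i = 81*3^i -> [81, 243, 729, 2187, 6561]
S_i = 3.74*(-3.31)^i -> [3.74, -12.38, 40.98, -135.63, 448.94]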